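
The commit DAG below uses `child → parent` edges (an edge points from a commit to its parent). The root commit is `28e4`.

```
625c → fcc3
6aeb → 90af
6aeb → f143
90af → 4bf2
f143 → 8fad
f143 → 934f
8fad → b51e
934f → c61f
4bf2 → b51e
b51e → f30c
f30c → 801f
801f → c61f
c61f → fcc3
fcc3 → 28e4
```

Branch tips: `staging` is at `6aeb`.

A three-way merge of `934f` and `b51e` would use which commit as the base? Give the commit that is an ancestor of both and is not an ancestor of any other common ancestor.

Ancestors of 934f: {28e4, 934f, c61f, fcc3}.
Ancestors of b51e: {28e4, 801f, b51e, c61f, f30c, fcc3}.
Common ancestors: {28e4, c61f, fcc3}.
Among these, c61f is not an ancestor of any other common ancestor — it is the merge base.

c61f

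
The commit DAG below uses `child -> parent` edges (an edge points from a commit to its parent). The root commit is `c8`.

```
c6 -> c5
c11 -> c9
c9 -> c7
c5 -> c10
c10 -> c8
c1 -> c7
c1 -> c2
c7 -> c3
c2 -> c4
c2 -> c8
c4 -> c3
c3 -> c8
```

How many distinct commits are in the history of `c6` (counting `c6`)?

4

Walking parent pointers from c6: reachable set = {c10, c5, c6, c8}.
That is 4 commits.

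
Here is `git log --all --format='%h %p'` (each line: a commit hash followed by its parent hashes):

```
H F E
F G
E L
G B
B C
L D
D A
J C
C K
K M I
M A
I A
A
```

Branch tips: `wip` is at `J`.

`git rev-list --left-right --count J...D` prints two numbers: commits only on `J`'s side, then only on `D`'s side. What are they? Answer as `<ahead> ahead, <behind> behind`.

Reachable from J: {A, C, I, J, K, M}.
Reachable from D: {A, D}.
Only in J's history (ahead): {C, I, J, K, M} — 5.
Only in D's history (behind): {D} — 1.

5 ahead, 1 behind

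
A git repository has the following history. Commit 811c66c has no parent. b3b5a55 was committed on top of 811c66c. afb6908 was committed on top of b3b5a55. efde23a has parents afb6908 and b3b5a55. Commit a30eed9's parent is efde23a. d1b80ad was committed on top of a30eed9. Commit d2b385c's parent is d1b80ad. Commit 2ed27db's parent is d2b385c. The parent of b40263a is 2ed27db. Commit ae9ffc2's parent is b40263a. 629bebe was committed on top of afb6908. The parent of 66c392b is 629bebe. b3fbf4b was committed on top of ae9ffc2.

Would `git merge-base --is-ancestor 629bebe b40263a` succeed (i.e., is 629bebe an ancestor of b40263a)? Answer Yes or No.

No

Ancestors of b40263a: {2ed27db, 811c66c, a30eed9, afb6908, b3b5a55, b40263a, d1b80ad, d2b385c, efde23a}.
629bebe is not in that set, so it is not an ancestor of b40263a.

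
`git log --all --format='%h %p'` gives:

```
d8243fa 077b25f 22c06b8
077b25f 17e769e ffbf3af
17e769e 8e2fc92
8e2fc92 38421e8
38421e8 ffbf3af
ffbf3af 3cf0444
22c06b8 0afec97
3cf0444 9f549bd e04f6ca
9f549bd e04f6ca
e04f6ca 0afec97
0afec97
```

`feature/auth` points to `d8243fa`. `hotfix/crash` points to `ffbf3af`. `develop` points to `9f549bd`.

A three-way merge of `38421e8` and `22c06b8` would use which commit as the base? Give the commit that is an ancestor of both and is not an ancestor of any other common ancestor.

0afec97

Ancestors of 38421e8: {0afec97, 38421e8, 3cf0444, 9f549bd, e04f6ca, ffbf3af}.
Ancestors of 22c06b8: {0afec97, 22c06b8}.
Common ancestors: {0afec97}.
The only common ancestor is 0afec97, so it is the merge base.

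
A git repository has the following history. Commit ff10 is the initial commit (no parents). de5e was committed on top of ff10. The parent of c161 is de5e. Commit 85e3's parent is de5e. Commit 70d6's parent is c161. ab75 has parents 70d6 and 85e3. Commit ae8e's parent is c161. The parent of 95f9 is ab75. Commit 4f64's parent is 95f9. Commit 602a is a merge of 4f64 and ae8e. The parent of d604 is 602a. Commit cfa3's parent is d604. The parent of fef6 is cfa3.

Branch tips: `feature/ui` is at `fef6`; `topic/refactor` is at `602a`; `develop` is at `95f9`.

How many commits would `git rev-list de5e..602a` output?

8

Reachable from 602a: {4f64, 602a, 70d6, 85e3, 95f9, ab75, ae8e, c161, de5e, ff10}.
Reachable from de5e: {de5e, ff10}.
In 602a's history but not de5e's: {4f64, 602a, 70d6, 85e3, 95f9, ab75, ae8e, c161} — 8 commits.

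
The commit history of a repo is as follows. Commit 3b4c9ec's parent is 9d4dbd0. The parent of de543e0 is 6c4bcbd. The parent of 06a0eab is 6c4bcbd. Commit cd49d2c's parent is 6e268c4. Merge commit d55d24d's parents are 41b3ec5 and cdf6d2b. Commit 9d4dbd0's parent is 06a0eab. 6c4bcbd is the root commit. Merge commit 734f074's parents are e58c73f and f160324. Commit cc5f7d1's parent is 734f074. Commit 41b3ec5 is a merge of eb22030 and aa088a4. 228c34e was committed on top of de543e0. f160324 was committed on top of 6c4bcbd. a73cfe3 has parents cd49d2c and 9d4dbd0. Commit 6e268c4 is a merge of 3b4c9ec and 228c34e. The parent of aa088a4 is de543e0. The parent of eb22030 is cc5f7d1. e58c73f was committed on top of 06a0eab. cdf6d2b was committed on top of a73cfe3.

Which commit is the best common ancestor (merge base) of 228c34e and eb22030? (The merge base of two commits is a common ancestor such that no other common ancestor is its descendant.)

6c4bcbd

Ancestors of 228c34e: {228c34e, 6c4bcbd, de543e0}.
Ancestors of eb22030: {06a0eab, 6c4bcbd, 734f074, cc5f7d1, e58c73f, eb22030, f160324}.
Common ancestors: {6c4bcbd}.
The only common ancestor is 6c4bcbd, so it is the merge base.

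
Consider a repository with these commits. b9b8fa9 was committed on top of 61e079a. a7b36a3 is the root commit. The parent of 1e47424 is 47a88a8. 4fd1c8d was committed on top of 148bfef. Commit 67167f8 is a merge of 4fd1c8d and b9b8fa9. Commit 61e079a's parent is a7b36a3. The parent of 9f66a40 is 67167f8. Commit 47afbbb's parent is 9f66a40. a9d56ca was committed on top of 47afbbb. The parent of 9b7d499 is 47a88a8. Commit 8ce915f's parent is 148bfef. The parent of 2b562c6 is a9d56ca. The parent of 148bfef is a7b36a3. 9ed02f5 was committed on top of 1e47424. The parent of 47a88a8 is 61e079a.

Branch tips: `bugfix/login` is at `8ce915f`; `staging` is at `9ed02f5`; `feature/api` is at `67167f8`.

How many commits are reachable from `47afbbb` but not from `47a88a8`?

Reachable from 47afbbb: {148bfef, 47afbbb, 4fd1c8d, 61e079a, 67167f8, 9f66a40, a7b36a3, b9b8fa9}.
Reachable from 47a88a8: {47a88a8, 61e079a, a7b36a3}.
In 47afbbb's history but not 47a88a8's: {148bfef, 47afbbb, 4fd1c8d, 67167f8, 9f66a40, b9b8fa9} — 6 commits.

6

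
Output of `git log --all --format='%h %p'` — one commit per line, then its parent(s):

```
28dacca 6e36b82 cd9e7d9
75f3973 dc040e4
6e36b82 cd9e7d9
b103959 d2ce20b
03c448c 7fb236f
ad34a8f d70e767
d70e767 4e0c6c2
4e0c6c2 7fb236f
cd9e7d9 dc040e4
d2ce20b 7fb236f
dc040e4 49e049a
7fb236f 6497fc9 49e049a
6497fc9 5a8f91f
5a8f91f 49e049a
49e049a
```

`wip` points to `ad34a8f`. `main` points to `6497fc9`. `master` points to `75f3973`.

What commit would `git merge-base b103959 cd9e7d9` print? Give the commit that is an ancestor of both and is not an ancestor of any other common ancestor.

49e049a

Ancestors of b103959: {49e049a, 5a8f91f, 6497fc9, 7fb236f, b103959, d2ce20b}.
Ancestors of cd9e7d9: {49e049a, cd9e7d9, dc040e4}.
Common ancestors: {49e049a}.
The only common ancestor is 49e049a, so it is the merge base.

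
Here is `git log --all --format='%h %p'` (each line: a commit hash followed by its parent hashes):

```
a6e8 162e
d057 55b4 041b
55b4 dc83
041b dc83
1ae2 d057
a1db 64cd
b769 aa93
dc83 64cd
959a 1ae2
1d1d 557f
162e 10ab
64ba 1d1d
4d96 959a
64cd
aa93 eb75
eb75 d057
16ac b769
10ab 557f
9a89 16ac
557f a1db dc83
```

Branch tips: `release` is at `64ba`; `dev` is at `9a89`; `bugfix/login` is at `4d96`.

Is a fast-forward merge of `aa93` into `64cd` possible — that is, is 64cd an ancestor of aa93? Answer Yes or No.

A fast-forward from 64cd to aa93 is possible iff 64cd is an ancestor of aa93.
Ancestors of aa93: {041b, 55b4, 64cd, aa93, d057, dc83, eb75}.
64cd is among them, so fast-forward is possible.

Yes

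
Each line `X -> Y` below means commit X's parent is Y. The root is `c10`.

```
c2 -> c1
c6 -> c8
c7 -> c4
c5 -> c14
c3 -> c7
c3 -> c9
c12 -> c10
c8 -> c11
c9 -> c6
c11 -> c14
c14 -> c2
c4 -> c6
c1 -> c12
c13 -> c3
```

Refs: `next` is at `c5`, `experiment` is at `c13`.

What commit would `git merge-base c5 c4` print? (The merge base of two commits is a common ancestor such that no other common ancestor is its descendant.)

c14

Ancestors of c5: {c1, c10, c12, c14, c2, c5}.
Ancestors of c4: {c1, c10, c11, c12, c14, c2, c4, c6, c8}.
Common ancestors: {c1, c10, c12, c14, c2}.
Among these, c14 is not an ancestor of any other common ancestor — it is the merge base.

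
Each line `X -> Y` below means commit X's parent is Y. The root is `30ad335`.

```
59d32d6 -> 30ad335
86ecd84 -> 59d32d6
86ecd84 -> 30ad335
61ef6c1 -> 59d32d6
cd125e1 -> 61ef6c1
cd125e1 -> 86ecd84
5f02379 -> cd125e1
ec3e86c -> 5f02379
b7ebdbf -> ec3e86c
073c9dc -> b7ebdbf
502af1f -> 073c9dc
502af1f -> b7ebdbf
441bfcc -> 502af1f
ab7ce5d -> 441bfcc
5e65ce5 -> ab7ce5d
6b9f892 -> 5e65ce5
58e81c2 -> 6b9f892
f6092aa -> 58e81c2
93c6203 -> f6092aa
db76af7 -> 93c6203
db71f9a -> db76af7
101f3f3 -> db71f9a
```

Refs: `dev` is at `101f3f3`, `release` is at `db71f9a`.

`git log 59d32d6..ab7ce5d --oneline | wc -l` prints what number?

Reachable from ab7ce5d: {073c9dc, 30ad335, 441bfcc, 502af1f, 59d32d6, 5f02379, 61ef6c1, 86ecd84, ab7ce5d, b7ebdbf, cd125e1, ec3e86c}.
Reachable from 59d32d6: {30ad335, 59d32d6}.
In ab7ce5d's history but not 59d32d6's: {073c9dc, 441bfcc, 502af1f, 5f02379, 61ef6c1, 86ecd84, ab7ce5d, b7ebdbf, cd125e1, ec3e86c} — 10 commits.

10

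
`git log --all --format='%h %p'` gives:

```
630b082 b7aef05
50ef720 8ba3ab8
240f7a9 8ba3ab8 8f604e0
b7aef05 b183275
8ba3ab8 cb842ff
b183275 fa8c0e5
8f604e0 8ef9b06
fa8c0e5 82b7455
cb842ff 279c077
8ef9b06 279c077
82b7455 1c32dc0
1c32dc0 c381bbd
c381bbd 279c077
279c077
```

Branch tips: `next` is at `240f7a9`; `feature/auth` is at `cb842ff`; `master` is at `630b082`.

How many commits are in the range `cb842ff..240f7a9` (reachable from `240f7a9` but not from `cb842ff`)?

4

Reachable from 240f7a9: {240f7a9, 279c077, 8ba3ab8, 8ef9b06, 8f604e0, cb842ff}.
Reachable from cb842ff: {279c077, cb842ff}.
In 240f7a9's history but not cb842ff's: {240f7a9, 8ba3ab8, 8ef9b06, 8f604e0} — 4 commits.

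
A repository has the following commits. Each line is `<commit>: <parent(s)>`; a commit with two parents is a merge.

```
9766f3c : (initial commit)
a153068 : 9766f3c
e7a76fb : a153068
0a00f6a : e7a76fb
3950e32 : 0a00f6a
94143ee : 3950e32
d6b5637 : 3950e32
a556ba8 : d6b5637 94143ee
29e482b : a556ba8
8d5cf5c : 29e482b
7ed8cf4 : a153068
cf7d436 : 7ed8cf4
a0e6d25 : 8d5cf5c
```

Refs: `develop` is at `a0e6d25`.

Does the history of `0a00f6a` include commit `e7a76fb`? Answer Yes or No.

Ancestors of 0a00f6a (commits reachable by following parents): {0a00f6a, 9766f3c, a153068, e7a76fb}.
e7a76fb is in that set, so it is an ancestor of 0a00f6a.

Yes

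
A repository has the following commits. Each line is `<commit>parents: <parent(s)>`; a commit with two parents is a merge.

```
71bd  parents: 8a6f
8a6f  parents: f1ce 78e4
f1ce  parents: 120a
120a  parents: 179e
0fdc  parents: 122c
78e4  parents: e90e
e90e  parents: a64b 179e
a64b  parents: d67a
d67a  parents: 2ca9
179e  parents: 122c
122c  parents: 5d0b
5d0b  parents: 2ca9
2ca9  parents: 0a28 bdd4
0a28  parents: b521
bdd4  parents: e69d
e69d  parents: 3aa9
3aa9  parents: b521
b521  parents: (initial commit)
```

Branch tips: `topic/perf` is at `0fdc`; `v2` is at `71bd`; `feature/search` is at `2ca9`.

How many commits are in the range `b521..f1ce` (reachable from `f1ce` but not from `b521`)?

10

Reachable from f1ce: {0a28, 120a, 122c, 179e, 2ca9, 3aa9, 5d0b, b521, bdd4, e69d, f1ce}.
Reachable from b521: {b521}.
In f1ce's history but not b521's: {0a28, 120a, 122c, 179e, 2ca9, 3aa9, 5d0b, bdd4, e69d, f1ce} — 10 commits.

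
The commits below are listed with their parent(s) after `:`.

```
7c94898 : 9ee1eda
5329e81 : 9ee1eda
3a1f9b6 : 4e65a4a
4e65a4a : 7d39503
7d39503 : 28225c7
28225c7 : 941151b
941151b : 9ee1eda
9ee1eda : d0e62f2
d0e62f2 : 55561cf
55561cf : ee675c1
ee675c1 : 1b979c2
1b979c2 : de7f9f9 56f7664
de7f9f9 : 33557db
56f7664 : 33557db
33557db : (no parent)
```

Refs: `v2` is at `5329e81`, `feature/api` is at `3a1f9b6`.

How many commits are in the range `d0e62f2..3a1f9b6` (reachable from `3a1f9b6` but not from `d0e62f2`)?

Reachable from 3a1f9b6: {1b979c2, 28225c7, 33557db, 3a1f9b6, 4e65a4a, 55561cf, 56f7664, 7d39503, 941151b, 9ee1eda, d0e62f2, de7f9f9, ee675c1}.
Reachable from d0e62f2: {1b979c2, 33557db, 55561cf, 56f7664, d0e62f2, de7f9f9, ee675c1}.
In 3a1f9b6's history but not d0e62f2's: {28225c7, 3a1f9b6, 4e65a4a, 7d39503, 941151b, 9ee1eda} — 6 commits.

6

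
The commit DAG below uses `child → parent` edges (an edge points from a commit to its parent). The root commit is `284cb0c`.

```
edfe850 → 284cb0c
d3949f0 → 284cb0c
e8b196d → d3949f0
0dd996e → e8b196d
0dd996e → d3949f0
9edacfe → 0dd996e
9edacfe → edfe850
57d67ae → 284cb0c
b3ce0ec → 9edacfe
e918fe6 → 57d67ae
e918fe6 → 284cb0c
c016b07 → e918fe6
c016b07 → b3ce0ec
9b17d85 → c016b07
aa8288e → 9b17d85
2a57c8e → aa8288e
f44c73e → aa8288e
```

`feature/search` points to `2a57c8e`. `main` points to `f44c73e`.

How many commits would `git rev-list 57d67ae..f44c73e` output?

11

Reachable from f44c73e: {0dd996e, 284cb0c, 57d67ae, 9b17d85, 9edacfe, aa8288e, b3ce0ec, c016b07, d3949f0, e8b196d, e918fe6, edfe850, f44c73e}.
Reachable from 57d67ae: {284cb0c, 57d67ae}.
In f44c73e's history but not 57d67ae's: {0dd996e, 9b17d85, 9edacfe, aa8288e, b3ce0ec, c016b07, d3949f0, e8b196d, e918fe6, edfe850, f44c73e} — 11 commits.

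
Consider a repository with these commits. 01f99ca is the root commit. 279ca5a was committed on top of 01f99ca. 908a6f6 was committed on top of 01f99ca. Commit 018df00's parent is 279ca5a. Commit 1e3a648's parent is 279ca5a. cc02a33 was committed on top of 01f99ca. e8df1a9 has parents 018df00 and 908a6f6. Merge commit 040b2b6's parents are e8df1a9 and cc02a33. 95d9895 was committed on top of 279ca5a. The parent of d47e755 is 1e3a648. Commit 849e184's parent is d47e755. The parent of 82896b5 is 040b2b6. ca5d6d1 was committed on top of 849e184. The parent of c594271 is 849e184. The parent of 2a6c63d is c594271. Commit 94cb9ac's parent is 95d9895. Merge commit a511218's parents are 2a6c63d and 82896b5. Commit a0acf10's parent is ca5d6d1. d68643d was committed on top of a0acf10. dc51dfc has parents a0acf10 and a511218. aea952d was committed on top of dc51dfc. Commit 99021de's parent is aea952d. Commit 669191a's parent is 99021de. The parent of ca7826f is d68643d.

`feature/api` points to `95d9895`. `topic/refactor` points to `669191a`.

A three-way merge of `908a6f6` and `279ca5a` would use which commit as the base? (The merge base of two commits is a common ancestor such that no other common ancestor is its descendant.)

01f99ca

Ancestors of 908a6f6: {01f99ca, 908a6f6}.
Ancestors of 279ca5a: {01f99ca, 279ca5a}.
Common ancestors: {01f99ca}.
The only common ancestor is 01f99ca, so it is the merge base.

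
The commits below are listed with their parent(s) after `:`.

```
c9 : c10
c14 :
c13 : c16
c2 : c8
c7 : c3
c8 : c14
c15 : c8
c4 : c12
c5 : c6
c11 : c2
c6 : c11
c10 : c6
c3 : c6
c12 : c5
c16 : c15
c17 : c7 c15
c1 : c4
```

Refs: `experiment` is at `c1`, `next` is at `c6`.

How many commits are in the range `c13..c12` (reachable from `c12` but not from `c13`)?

5

Reachable from c12: {c11, c12, c14, c2, c5, c6, c8}.
Reachable from c13: {c13, c14, c15, c16, c8}.
In c12's history but not c13's: {c11, c12, c2, c5, c6} — 5 commits.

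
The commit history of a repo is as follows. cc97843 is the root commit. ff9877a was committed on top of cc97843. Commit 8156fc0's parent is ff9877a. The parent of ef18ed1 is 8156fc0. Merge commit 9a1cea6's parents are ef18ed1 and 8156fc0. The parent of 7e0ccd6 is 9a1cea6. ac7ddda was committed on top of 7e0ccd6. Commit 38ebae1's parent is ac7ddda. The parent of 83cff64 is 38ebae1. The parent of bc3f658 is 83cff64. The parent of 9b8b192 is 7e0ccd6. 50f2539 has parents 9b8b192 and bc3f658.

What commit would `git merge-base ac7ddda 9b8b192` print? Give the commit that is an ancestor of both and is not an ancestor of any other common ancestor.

7e0ccd6

Ancestors of ac7ddda: {7e0ccd6, 8156fc0, 9a1cea6, ac7ddda, cc97843, ef18ed1, ff9877a}.
Ancestors of 9b8b192: {7e0ccd6, 8156fc0, 9a1cea6, 9b8b192, cc97843, ef18ed1, ff9877a}.
Common ancestors: {7e0ccd6, 8156fc0, 9a1cea6, cc97843, ef18ed1, ff9877a}.
Among these, 7e0ccd6 is not an ancestor of any other common ancestor — it is the merge base.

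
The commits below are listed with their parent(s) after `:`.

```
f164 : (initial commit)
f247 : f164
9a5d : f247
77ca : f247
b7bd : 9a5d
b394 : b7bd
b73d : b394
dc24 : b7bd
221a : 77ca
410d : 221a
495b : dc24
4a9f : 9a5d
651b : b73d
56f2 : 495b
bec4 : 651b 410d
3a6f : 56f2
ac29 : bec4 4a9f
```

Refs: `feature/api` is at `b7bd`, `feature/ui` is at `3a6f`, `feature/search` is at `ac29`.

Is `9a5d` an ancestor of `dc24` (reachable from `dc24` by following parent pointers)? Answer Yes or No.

Yes

Ancestors of dc24 (commits reachable by following parents): {9a5d, b7bd, dc24, f164, f247}.
9a5d is in that set, so it is an ancestor of dc24.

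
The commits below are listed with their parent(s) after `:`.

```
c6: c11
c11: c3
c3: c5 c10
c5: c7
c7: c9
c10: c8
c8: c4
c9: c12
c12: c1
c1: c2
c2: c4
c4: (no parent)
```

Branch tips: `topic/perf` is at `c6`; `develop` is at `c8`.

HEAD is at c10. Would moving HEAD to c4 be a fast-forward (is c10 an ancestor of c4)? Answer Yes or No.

No

A fast-forward from c10 to c4 is possible iff c10 is an ancestor of c4.
Ancestors of c4: {c4}.
c10 is not among them, so fast-forward is not possible.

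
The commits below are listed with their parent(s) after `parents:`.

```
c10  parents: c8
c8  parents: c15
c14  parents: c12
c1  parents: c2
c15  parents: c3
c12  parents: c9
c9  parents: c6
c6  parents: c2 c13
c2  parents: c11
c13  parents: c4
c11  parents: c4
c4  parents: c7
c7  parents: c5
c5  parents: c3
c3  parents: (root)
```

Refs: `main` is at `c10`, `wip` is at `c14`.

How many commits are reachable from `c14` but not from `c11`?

Reachable from c14: {c11, c12, c13, c14, c2, c3, c4, c5, c6, c7, c9}.
Reachable from c11: {c11, c3, c4, c5, c7}.
In c14's history but not c11's: {c12, c13, c14, c2, c6, c9} — 6 commits.

6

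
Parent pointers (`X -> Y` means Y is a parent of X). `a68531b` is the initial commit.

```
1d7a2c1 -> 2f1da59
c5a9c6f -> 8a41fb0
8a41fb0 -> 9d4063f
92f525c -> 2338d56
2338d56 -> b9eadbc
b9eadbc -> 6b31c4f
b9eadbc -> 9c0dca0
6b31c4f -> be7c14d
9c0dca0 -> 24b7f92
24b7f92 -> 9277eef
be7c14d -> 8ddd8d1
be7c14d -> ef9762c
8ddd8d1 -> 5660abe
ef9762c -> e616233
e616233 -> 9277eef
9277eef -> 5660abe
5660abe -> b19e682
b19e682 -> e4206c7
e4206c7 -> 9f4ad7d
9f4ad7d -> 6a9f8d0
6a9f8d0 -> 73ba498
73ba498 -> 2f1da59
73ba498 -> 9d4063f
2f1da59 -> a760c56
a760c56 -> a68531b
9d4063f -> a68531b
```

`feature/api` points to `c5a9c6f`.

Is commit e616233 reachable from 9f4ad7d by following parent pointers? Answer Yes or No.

No

Ancestors of 9f4ad7d: {2f1da59, 6a9f8d0, 73ba498, 9d4063f, 9f4ad7d, a68531b, a760c56}.
e616233 is not in that set, so it is not an ancestor of 9f4ad7d.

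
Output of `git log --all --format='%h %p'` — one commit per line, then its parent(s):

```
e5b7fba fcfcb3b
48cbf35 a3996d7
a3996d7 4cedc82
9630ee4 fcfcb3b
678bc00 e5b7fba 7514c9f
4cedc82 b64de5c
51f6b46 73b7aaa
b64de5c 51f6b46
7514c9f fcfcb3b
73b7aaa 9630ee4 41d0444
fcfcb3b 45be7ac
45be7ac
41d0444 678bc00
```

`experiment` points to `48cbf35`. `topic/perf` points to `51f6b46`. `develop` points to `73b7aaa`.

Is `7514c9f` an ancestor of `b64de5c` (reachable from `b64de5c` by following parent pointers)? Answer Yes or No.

Yes

Ancestors of b64de5c (commits reachable by following parents): {41d0444, 45be7ac, 51f6b46, 678bc00, 73b7aaa, 7514c9f, 9630ee4, b64de5c, e5b7fba, fcfcb3b}.
7514c9f is in that set, so it is an ancestor of b64de5c.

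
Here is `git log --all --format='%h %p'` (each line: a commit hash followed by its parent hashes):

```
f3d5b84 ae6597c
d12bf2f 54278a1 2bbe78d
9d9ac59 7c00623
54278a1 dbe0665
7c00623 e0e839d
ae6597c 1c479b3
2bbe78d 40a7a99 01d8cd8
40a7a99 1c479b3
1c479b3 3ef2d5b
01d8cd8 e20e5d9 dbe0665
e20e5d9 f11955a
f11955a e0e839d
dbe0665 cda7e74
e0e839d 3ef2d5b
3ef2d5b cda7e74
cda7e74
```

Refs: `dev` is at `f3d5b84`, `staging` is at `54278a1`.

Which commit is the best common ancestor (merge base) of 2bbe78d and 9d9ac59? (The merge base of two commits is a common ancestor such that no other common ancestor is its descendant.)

Ancestors of 2bbe78d: {01d8cd8, 1c479b3, 2bbe78d, 3ef2d5b, 40a7a99, cda7e74, dbe0665, e0e839d, e20e5d9, f11955a}.
Ancestors of 9d9ac59: {3ef2d5b, 7c00623, 9d9ac59, cda7e74, e0e839d}.
Common ancestors: {3ef2d5b, cda7e74, e0e839d}.
Among these, e0e839d is not an ancestor of any other common ancestor — it is the merge base.

e0e839d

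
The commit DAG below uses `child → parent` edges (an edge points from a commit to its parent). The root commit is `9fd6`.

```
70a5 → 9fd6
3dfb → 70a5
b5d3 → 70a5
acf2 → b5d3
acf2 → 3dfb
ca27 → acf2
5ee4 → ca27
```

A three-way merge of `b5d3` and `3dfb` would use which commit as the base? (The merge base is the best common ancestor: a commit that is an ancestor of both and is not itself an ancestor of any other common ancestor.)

70a5

Ancestors of b5d3: {70a5, 9fd6, b5d3}.
Ancestors of 3dfb: {3dfb, 70a5, 9fd6}.
Common ancestors: {70a5, 9fd6}.
Among these, 70a5 is not an ancestor of any other common ancestor — it is the merge base.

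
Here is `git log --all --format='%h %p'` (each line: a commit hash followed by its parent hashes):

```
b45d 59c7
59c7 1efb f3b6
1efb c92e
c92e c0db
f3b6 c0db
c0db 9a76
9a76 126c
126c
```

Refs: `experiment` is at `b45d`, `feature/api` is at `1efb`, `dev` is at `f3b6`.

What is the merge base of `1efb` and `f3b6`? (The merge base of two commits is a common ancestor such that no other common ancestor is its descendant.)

Ancestors of 1efb: {126c, 1efb, 9a76, c0db, c92e}.
Ancestors of f3b6: {126c, 9a76, c0db, f3b6}.
Common ancestors: {126c, 9a76, c0db}.
Among these, c0db is not an ancestor of any other common ancestor — it is the merge base.

c0db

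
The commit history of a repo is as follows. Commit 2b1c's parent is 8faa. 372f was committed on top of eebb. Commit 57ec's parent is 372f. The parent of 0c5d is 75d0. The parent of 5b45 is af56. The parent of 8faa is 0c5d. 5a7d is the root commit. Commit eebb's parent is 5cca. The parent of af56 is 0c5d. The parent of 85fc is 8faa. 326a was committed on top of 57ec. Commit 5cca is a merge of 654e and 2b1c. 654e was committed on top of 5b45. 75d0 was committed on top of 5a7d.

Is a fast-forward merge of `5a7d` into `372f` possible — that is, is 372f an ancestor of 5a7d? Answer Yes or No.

A fast-forward from 372f to 5a7d is possible iff 372f is an ancestor of 5a7d.
Ancestors of 5a7d: {5a7d}.
372f is not among them, so fast-forward is not possible.

No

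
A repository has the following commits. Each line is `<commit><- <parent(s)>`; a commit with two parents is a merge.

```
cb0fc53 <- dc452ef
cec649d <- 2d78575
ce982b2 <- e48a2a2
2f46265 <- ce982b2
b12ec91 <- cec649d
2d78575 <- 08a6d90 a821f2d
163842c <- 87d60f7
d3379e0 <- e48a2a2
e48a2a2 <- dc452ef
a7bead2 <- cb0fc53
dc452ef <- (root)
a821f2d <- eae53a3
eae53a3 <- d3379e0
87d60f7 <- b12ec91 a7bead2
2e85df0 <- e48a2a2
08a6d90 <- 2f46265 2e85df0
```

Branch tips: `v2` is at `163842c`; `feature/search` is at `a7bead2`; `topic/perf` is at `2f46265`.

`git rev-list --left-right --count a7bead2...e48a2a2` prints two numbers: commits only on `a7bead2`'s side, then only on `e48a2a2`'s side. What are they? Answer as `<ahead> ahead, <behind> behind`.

Reachable from a7bead2: {a7bead2, cb0fc53, dc452ef}.
Reachable from e48a2a2: {dc452ef, e48a2a2}.
Only in a7bead2's history (ahead): {a7bead2, cb0fc53} — 2.
Only in e48a2a2's history (behind): {e48a2a2} — 1.

2 ahead, 1 behind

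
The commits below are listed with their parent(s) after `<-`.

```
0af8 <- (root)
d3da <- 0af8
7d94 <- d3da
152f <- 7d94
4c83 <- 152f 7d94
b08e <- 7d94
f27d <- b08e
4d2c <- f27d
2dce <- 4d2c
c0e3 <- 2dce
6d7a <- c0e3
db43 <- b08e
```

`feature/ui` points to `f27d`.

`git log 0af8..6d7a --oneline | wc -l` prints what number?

Reachable from 6d7a: {0af8, 2dce, 4d2c, 6d7a, 7d94, b08e, c0e3, d3da, f27d}.
Reachable from 0af8: {0af8}.
In 6d7a's history but not 0af8's: {2dce, 4d2c, 6d7a, 7d94, b08e, c0e3, d3da, f27d} — 8 commits.

8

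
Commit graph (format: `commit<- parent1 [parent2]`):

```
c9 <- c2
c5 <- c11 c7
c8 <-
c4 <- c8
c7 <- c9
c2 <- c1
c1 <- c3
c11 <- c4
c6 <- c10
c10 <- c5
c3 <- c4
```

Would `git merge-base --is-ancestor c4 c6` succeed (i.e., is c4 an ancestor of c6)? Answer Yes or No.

Yes

Ancestors of c6 (commits reachable by following parents): {c1, c10, c11, c2, c3, c4, c5, c6, c7, c8, c9}.
c4 is in that set, so it is an ancestor of c6.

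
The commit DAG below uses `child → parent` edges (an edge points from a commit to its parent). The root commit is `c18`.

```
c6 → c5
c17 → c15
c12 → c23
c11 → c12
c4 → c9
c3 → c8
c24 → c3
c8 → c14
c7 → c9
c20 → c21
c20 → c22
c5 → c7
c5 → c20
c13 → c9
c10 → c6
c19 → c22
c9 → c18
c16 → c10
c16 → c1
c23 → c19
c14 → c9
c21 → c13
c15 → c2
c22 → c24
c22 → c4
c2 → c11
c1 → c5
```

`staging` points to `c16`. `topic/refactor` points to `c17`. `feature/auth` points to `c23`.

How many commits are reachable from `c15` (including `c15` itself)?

14

Walking parent pointers from c15: reachable set = {c11, c12, c14, c15, c18, c19, c2, c22, c23, c24, c3, c4, c8, c9}.
That is 14 commits.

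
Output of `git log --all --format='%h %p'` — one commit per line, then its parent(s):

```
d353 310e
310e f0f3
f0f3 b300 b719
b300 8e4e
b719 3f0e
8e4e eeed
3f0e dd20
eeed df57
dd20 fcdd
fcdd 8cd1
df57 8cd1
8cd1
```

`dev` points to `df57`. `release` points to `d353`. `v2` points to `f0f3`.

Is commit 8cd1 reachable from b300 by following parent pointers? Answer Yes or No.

Ancestors of b300 (commits reachable by following parents): {8cd1, 8e4e, b300, df57, eeed}.
8cd1 is in that set, so it is an ancestor of b300.

Yes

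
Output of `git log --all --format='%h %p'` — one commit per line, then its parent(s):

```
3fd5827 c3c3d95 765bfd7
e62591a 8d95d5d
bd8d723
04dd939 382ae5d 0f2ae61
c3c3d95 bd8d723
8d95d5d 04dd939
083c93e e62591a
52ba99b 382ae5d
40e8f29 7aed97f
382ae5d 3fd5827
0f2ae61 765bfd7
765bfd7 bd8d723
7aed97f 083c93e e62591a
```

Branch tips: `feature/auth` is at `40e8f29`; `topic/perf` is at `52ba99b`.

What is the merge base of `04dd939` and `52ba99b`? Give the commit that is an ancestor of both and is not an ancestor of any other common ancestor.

382ae5d

Ancestors of 04dd939: {04dd939, 0f2ae61, 382ae5d, 3fd5827, 765bfd7, bd8d723, c3c3d95}.
Ancestors of 52ba99b: {382ae5d, 3fd5827, 52ba99b, 765bfd7, bd8d723, c3c3d95}.
Common ancestors: {382ae5d, 3fd5827, 765bfd7, bd8d723, c3c3d95}.
Among these, 382ae5d is not an ancestor of any other common ancestor — it is the merge base.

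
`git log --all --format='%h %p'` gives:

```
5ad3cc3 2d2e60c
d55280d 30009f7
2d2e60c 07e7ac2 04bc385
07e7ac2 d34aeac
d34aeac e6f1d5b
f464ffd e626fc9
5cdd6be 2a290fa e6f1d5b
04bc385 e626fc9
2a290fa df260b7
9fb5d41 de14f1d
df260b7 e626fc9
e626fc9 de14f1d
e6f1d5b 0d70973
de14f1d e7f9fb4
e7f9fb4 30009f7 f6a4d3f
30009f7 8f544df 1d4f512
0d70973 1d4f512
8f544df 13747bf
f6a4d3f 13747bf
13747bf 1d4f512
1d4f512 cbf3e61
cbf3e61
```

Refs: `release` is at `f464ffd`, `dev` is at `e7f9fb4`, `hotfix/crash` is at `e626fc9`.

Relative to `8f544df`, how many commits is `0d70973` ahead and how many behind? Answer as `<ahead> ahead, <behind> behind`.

Reachable from 0d70973: {0d70973, 1d4f512, cbf3e61}.
Reachable from 8f544df: {13747bf, 1d4f512, 8f544df, cbf3e61}.
Only in 0d70973's history (ahead): {0d70973} — 1.
Only in 8f544df's history (behind): {13747bf, 8f544df} — 2.

1 ahead, 2 behind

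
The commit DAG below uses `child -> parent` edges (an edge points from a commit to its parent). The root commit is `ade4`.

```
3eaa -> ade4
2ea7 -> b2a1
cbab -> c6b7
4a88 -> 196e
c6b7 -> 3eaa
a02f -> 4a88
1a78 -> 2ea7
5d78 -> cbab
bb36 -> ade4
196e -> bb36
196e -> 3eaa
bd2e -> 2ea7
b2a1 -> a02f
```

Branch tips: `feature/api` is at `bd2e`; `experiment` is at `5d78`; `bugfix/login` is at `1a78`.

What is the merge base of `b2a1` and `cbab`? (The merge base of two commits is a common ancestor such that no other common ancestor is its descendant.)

Ancestors of b2a1: {196e, 3eaa, 4a88, a02f, ade4, b2a1, bb36}.
Ancestors of cbab: {3eaa, ade4, c6b7, cbab}.
Common ancestors: {3eaa, ade4}.
Among these, 3eaa is not an ancestor of any other common ancestor — it is the merge base.

3eaa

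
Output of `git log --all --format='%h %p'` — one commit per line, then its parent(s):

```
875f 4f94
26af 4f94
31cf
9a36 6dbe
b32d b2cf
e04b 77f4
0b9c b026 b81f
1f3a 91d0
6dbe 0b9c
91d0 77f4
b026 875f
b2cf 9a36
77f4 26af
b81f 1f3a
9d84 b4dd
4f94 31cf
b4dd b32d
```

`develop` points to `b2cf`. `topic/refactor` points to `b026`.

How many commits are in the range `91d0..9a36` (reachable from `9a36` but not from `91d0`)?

7

Reachable from 9a36: {0b9c, 1f3a, 26af, 31cf, 4f94, 6dbe, 77f4, 875f, 91d0, 9a36, b026, b81f}.
Reachable from 91d0: {26af, 31cf, 4f94, 77f4, 91d0}.
In 9a36's history but not 91d0's: {0b9c, 1f3a, 6dbe, 875f, 9a36, b026, b81f} — 7 commits.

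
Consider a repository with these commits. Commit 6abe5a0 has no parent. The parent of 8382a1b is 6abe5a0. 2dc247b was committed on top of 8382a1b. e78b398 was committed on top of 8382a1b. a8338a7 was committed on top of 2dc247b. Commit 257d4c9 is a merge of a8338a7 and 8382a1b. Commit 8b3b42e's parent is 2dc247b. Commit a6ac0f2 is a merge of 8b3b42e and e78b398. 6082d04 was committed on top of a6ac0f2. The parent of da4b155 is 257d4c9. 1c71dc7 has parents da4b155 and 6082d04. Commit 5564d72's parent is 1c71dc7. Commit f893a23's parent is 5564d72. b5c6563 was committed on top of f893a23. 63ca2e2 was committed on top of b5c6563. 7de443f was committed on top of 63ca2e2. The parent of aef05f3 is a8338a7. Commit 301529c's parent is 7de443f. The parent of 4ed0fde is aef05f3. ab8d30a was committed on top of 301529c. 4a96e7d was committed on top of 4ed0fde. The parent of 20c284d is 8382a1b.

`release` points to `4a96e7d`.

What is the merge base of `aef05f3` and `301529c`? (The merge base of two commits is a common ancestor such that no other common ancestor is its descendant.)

Ancestors of aef05f3: {2dc247b, 6abe5a0, 8382a1b, a8338a7, aef05f3}.
Ancestors of 301529c: {1c71dc7, 257d4c9, 2dc247b, 301529c, 5564d72, 6082d04, 63ca2e2, 6abe5a0, 7de443f, 8382a1b, 8b3b42e, a6ac0f2, a8338a7, b5c6563, da4b155, e78b398, f893a23}.
Common ancestors: {2dc247b, 6abe5a0, 8382a1b, a8338a7}.
Among these, a8338a7 is not an ancestor of any other common ancestor — it is the merge base.

a8338a7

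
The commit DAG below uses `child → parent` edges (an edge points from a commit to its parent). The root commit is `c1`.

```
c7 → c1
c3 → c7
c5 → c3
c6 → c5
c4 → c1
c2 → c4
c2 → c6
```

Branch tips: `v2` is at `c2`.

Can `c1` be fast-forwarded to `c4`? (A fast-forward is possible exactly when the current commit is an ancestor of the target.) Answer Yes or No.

A fast-forward from c1 to c4 is possible iff c1 is an ancestor of c4.
Ancestors of c4: {c1, c4}.
c1 is among them, so fast-forward is possible.

Yes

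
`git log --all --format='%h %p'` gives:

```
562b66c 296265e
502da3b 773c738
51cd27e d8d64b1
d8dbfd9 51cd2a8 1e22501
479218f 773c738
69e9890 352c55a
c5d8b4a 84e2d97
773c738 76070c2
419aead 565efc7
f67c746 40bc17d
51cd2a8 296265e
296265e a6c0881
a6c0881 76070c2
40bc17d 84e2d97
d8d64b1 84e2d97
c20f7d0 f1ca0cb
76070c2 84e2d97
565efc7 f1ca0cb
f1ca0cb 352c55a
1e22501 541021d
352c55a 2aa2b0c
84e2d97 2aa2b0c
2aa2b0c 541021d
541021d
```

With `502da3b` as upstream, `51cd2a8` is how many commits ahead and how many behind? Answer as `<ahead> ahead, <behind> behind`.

3 ahead, 2 behind

Reachable from 51cd2a8: {296265e, 2aa2b0c, 51cd2a8, 541021d, 76070c2, 84e2d97, a6c0881}.
Reachable from 502da3b: {2aa2b0c, 502da3b, 541021d, 76070c2, 773c738, 84e2d97}.
Only in 51cd2a8's history (ahead): {296265e, 51cd2a8, a6c0881} — 3.
Only in 502da3b's history (behind): {502da3b, 773c738} — 2.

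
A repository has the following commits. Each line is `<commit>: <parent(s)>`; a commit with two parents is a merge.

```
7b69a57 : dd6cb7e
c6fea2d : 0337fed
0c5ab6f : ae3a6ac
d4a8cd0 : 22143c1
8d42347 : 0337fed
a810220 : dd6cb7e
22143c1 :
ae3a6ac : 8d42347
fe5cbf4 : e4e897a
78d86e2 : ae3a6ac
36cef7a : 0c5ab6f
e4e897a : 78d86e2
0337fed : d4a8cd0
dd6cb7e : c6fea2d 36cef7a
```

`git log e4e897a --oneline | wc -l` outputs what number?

7

Walking parent pointers from e4e897a: reachable set = {0337fed, 22143c1, 78d86e2, 8d42347, ae3a6ac, d4a8cd0, e4e897a}.
That is 7 commits.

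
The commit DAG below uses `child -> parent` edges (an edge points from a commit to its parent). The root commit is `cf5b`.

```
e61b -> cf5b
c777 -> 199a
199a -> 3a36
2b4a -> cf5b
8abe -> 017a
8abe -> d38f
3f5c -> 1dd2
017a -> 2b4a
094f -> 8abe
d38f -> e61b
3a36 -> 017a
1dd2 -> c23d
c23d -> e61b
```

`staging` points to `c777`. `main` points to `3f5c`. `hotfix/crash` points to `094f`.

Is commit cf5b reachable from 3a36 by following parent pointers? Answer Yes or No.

Yes

Ancestors of 3a36 (commits reachable by following parents): {017a, 2b4a, 3a36, cf5b}.
cf5b is in that set, so it is an ancestor of 3a36.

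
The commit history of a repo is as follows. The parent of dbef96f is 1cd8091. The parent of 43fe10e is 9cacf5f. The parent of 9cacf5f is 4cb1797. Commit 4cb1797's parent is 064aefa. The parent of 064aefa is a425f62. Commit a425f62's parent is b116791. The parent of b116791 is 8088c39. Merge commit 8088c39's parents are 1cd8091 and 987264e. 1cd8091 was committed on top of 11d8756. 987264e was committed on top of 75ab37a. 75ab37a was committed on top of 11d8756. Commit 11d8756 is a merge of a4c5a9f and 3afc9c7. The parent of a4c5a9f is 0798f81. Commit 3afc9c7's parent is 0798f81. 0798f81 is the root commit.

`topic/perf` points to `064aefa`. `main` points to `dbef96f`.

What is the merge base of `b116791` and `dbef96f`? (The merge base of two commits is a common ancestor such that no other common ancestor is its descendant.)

Ancestors of b116791: {0798f81, 11d8756, 1cd8091, 3afc9c7, 75ab37a, 8088c39, 987264e, a4c5a9f, b116791}.
Ancestors of dbef96f: {0798f81, 11d8756, 1cd8091, 3afc9c7, a4c5a9f, dbef96f}.
Common ancestors: {0798f81, 11d8756, 1cd8091, 3afc9c7, a4c5a9f}.
Among these, 1cd8091 is not an ancestor of any other common ancestor — it is the merge base.

1cd8091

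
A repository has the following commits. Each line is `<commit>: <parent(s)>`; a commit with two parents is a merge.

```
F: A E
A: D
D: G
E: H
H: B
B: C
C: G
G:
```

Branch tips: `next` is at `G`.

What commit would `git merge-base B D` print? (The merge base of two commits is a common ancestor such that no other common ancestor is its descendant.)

Ancestors of B: {B, C, G}.
Ancestors of D: {D, G}.
Common ancestors: {G}.
The only common ancestor is G, so it is the merge base.

G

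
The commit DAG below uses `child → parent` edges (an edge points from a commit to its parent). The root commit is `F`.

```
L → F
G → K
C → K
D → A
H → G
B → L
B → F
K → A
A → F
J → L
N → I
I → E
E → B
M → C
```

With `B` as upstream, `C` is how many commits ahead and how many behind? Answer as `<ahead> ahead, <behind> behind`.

3 ahead, 2 behind

Reachable from C: {A, C, F, K}.
Reachable from B: {B, F, L}.
Only in C's history (ahead): {A, C, K} — 3.
Only in B's history (behind): {B, L} — 2.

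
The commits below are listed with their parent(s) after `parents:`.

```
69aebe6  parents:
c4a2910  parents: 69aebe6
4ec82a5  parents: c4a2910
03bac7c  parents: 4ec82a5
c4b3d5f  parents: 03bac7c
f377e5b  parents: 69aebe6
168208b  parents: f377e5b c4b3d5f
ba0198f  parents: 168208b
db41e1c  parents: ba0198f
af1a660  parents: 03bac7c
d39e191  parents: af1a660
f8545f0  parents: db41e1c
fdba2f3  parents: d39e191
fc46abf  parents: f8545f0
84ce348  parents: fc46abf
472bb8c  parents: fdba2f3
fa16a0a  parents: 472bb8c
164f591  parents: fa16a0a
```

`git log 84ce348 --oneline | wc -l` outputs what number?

12

Walking parent pointers from 84ce348: reachable set = {03bac7c, 168208b, 4ec82a5, 69aebe6, 84ce348, ba0198f, c4a2910, c4b3d5f, db41e1c, f377e5b, f8545f0, fc46abf}.
That is 12 commits.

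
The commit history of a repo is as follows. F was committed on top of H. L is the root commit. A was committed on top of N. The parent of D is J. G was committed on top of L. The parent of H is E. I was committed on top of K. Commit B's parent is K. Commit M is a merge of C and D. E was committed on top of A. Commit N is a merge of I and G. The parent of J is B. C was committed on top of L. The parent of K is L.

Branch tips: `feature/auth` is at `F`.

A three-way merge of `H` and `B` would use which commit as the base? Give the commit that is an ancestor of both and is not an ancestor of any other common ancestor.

Ancestors of H: {A, E, G, H, I, K, L, N}.
Ancestors of B: {B, K, L}.
Common ancestors: {K, L}.
Among these, K is not an ancestor of any other common ancestor — it is the merge base.

K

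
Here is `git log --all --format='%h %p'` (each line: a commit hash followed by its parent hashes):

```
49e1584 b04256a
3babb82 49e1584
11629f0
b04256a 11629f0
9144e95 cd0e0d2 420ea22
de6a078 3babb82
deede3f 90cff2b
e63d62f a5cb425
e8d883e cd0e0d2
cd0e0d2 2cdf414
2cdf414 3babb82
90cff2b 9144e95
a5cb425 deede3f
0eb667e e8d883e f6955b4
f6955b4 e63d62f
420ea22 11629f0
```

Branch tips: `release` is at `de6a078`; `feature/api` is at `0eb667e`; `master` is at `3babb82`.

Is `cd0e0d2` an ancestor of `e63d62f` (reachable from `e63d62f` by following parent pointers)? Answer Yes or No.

Ancestors of e63d62f (commits reachable by following parents): {11629f0, 2cdf414, 3babb82, 420ea22, 49e1584, 90cff2b, 9144e95, a5cb425, b04256a, cd0e0d2, deede3f, e63d62f}.
cd0e0d2 is in that set, so it is an ancestor of e63d62f.

Yes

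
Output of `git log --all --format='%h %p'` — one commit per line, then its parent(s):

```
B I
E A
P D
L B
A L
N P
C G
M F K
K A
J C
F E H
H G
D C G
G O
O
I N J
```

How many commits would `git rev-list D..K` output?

8

Reachable from K: {A, B, C, D, G, I, J, K, L, N, O, P}.
Reachable from D: {C, D, G, O}.
In K's history but not D's: {A, B, I, J, K, L, N, P} — 8 commits.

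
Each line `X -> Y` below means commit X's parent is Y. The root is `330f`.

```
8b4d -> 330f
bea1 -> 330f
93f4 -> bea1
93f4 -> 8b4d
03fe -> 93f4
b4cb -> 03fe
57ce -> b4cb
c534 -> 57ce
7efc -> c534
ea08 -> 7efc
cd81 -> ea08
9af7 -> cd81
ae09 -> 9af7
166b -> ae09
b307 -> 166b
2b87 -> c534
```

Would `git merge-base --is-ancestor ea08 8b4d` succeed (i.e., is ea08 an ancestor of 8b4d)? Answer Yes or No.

Ancestors of 8b4d: {330f, 8b4d}.
ea08 is not in that set, so it is not an ancestor of 8b4d.

No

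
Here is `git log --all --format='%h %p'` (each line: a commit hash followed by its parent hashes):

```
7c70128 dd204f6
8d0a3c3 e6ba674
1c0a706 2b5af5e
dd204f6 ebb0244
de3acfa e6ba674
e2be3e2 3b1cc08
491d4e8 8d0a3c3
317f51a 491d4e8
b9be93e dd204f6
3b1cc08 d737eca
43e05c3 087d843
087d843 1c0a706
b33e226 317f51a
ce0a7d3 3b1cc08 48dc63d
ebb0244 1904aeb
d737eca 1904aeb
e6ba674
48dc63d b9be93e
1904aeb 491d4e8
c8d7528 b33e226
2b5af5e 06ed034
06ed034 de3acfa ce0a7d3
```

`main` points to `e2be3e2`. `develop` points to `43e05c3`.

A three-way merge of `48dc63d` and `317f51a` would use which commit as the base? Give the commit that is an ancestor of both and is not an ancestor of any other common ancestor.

491d4e8

Ancestors of 48dc63d: {1904aeb, 48dc63d, 491d4e8, 8d0a3c3, b9be93e, dd204f6, e6ba674, ebb0244}.
Ancestors of 317f51a: {317f51a, 491d4e8, 8d0a3c3, e6ba674}.
Common ancestors: {491d4e8, 8d0a3c3, e6ba674}.
Among these, 491d4e8 is not an ancestor of any other common ancestor — it is the merge base.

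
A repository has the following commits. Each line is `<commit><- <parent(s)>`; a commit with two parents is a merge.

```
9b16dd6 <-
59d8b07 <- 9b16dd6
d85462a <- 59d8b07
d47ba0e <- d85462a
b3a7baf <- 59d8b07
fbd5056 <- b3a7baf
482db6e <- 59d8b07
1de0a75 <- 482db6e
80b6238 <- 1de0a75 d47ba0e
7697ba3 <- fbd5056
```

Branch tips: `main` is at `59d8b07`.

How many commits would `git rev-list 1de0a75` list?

4

Walking parent pointers from 1de0a75: reachable set = {1de0a75, 482db6e, 59d8b07, 9b16dd6}.
That is 4 commits.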